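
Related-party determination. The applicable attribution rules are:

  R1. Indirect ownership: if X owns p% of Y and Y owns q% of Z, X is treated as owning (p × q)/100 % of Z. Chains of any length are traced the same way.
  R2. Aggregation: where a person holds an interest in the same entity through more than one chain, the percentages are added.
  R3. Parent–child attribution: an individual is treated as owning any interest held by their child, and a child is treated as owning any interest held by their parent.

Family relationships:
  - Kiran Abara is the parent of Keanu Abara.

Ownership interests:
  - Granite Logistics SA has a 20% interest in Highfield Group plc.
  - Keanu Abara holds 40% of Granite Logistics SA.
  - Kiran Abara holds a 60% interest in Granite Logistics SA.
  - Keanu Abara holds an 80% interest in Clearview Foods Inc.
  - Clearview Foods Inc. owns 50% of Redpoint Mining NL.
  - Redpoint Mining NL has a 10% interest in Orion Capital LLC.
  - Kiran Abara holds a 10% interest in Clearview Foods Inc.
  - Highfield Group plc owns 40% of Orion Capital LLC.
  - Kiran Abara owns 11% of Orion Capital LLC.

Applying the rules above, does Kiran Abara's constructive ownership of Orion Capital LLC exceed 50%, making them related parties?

By parent–child attribution (R3), Kiran Abara is treated as also owning Keanu Abara's interest in Granite Logistics SA, giving 60% + 40% = 100%.
By parent–child attribution (R3), Kiran Abara is treated as also owning Keanu Abara's interest in Clearview Foods Inc, giving 10% + 80% = 90%.
Chain via Granite Logistics SA → Highfield Group plc (R1): 100% × 20% × 40% = 8% of Orion Capital LLC.
Chain via Clearview Foods Inc. → Redpoint Mining NL (R1): 90% × 50% × 10% = 4.5% of Orion Capital LLC.
Direct interest in Orion Capital LLC: 11%.
Aggregating (R2): 8% + 4.5% + 11% = 23.5%.
23.5% does not exceed the 50% threshold, so Kiran is not a related party to Orion Capital LLC.

No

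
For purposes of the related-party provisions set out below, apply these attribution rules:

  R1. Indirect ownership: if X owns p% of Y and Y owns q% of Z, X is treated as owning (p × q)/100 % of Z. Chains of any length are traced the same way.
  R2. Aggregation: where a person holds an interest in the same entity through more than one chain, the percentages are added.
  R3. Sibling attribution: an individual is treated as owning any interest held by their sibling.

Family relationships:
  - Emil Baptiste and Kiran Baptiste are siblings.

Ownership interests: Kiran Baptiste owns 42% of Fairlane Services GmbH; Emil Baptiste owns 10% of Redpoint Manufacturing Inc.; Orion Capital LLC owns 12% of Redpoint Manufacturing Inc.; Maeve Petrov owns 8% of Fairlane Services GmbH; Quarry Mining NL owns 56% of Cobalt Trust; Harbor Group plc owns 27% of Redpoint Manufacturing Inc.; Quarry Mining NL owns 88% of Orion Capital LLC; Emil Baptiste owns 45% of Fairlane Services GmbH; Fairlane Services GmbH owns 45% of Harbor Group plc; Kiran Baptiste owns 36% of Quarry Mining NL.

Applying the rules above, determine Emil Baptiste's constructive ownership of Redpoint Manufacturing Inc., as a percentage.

By sibling attribution (R3), Emil Baptiste is treated as also owning Kiran Baptiste's interest in Fairlane Services GmbH, giving 45% + 42% = 87%.
By sibling attribution (R3), Emil Baptiste is treated as owning Kiran Baptiste's 36% interest in Quarry Mining NL.
Chain via Fairlane Services GmbH → Harbor Group plc (R1): 87% × 45% × 27% = 10.5705% of Redpoint Manufacturing Inc.
Direct interest in Redpoint Manufacturing Inc: 10%.
Chain via Quarry Mining NL → Orion Capital LLC (R1): 36% × 88% × 12% = 3.8016% of Redpoint Manufacturing Inc.
Aggregating (R2): 10.5705% + 10% + 3.8016% = 24.3721%.

24.3721%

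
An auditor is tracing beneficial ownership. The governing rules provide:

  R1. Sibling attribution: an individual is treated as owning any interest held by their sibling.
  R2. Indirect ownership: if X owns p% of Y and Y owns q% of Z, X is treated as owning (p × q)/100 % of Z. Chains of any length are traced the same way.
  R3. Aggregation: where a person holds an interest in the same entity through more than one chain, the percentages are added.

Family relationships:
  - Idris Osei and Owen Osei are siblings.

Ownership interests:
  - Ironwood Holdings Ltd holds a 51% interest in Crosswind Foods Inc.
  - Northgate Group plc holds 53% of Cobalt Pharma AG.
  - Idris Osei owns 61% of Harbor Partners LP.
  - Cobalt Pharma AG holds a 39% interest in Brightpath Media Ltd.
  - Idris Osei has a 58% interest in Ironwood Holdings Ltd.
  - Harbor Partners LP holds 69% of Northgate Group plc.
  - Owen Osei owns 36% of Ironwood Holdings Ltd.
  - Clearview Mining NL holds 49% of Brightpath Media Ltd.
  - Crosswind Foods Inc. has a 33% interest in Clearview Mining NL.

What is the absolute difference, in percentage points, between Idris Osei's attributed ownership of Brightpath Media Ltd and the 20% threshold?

3.548099

By sibling attribution (R1), Idris Osei is treated as also owning Owen Osei's interest in Ironwood Holdings Ltd, giving 58% + 36% = 94%.
Chain via Harbor Partners LP → Northgate Group plc → Cobalt Pharma AG (R2): 61% × 69% × 53% × 39% = 8.700003% of Brightpath Media Ltd.
Chain via Ironwood Holdings Ltd → Crosswind Foods Inc. → Clearview Mining NL (R2): 94% × 51% × 33% × 49% = 7.751898% of Brightpath Media Ltd.
Aggregating (R3): 8.700003% + 7.751898% = 16.451901%.
16.451901% falls short of the 20% threshold by 3.548099 percentage points.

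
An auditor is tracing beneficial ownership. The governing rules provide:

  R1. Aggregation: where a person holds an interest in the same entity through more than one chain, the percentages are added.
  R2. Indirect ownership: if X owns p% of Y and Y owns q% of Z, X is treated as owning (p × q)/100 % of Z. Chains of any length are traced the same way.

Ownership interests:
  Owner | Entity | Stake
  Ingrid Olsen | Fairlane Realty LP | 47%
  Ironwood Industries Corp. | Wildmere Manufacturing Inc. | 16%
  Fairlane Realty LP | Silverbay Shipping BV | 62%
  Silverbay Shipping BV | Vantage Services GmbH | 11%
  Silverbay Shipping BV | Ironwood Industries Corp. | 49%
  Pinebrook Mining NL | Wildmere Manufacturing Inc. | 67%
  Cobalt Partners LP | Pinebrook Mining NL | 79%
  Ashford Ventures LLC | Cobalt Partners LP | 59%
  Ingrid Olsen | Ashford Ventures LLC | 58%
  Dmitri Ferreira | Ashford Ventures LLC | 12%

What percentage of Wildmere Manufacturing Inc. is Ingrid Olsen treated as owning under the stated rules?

Chain via Ashford Ventures LLC → Cobalt Partners LP → Pinebrook Mining NL (R2): 58% × 59% × 79% × 67% = 18.112646% of Wildmere Manufacturing Inc.
Chain via Fairlane Realty LP → Silverbay Shipping BV → Ironwood Industries Corp. (R2): 47% × 62% × 49% × 16% = 2.284576% of Wildmere Manufacturing Inc.
Aggregating (R1): 18.112646% + 2.284576% = 20.397222%.

20.397222%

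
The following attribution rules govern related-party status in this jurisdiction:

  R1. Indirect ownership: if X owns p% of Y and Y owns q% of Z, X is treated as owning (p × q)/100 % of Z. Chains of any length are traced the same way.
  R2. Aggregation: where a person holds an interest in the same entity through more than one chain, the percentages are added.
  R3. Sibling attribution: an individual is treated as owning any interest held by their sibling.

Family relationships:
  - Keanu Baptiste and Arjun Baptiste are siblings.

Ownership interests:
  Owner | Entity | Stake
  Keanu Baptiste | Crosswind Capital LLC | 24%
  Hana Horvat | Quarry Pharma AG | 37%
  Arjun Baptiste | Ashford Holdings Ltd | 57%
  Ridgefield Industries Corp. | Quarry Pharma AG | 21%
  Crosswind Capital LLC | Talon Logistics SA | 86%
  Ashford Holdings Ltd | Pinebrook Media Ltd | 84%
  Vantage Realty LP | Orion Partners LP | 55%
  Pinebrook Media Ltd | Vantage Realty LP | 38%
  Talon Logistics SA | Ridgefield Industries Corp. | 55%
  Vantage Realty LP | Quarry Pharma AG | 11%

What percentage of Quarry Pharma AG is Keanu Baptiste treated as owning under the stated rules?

4.385304%

By sibling attribution (R3), Keanu Baptiste is treated as owning Arjun Baptiste's 57% interest in Ashford Holdings Ltd.
Chain via Crosswind Capital LLC → Talon Logistics SA → Ridgefield Industries Corp. (R1): 24% × 86% × 55% × 21% = 2.38392% of Quarry Pharma AG.
Chain via Ashford Holdings Ltd → Pinebrook Media Ltd → Vantage Realty LP (R1): 57% × 84% × 38% × 11% = 2.001384% of Quarry Pharma AG.
Aggregating (R2): 2.38392% + 2.001384% = 4.385304%.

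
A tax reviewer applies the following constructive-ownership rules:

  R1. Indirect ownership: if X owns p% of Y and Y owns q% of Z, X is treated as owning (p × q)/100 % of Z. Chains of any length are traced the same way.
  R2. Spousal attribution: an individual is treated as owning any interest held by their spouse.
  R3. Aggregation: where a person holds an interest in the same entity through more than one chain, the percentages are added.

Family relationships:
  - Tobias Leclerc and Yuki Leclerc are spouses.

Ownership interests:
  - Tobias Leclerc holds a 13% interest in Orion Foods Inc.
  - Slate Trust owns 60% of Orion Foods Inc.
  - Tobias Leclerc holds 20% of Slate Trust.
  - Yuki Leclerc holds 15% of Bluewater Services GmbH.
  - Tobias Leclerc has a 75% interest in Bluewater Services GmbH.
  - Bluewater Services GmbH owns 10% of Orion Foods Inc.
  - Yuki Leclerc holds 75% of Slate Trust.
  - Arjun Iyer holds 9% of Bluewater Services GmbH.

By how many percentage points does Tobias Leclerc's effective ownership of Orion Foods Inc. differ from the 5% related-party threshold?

74

By spousal attribution (R2), Tobias Leclerc is treated as also owning Yuki Leclerc's interest in Slate Trust, giving 20% + 75% = 95%.
By spousal attribution (R2), Tobias Leclerc is treated as also owning Yuki Leclerc's interest in Bluewater Services GmbH, giving 75% + 15% = 90%.
Chain via Slate Trust (R1): 95% × 60% = 57% of Orion Foods Inc.
Chain via Bluewater Services GmbH (R1): 90% × 10% = 9% of Orion Foods Inc.
Direct interest in Orion Foods Inc: 13%.
Aggregating (R3): 57% + 9% + 13% = 79%.
79% exceeds the 5% threshold by 74 percentage points.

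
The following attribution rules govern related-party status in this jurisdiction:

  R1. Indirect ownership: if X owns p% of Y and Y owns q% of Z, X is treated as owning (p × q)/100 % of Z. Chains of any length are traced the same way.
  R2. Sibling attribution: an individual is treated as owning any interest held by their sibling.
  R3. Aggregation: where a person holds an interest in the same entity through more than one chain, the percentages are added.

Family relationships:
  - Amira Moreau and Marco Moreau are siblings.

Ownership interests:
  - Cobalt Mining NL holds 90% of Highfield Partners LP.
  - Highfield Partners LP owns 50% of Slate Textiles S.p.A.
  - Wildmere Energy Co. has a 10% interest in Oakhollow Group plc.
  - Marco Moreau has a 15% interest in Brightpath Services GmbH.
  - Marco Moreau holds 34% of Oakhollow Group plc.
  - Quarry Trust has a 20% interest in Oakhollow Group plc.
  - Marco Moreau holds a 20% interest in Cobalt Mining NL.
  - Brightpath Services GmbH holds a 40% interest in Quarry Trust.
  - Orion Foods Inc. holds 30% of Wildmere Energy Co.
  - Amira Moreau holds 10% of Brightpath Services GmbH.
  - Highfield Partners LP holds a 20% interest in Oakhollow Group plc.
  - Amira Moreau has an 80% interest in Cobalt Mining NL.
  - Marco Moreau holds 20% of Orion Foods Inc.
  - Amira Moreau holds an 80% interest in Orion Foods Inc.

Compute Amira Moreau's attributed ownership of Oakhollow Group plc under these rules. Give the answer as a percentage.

By sibling attribution (R2), Amira Moreau is treated as also owning Marco Moreau's interest in Orion Foods Inc, giving 80% + 20% = 100%.
By sibling attribution (R2), Amira Moreau is treated as also owning Marco Moreau's interest in Brightpath Services GmbH, giving 10% + 15% = 25%.
By sibling attribution (R2), Amira Moreau is treated as also owning Marco Moreau's interest in Cobalt Mining NL, giving 80% + 20% = 100%.
By sibling attribution (R2), Amira Moreau is treated as owning Marco Moreau's 34% interest in Oakhollow Group plc.
Chain via Orion Foods Inc. → Wildmere Energy Co. (R1): 100% × 30% × 10% = 3% of Oakhollow Group plc.
Chain via Brightpath Services GmbH → Quarry Trust (R1): 25% × 40% × 20% = 2% of Oakhollow Group plc.
Chain via Cobalt Mining NL → Highfield Partners LP (R1): 100% × 90% × 20% = 18% of Oakhollow Group plc.
Direct interest in Oakhollow Group plc: 34%.
Aggregating (R3): 3% + 2% + 18% + 34% = 57%.

57%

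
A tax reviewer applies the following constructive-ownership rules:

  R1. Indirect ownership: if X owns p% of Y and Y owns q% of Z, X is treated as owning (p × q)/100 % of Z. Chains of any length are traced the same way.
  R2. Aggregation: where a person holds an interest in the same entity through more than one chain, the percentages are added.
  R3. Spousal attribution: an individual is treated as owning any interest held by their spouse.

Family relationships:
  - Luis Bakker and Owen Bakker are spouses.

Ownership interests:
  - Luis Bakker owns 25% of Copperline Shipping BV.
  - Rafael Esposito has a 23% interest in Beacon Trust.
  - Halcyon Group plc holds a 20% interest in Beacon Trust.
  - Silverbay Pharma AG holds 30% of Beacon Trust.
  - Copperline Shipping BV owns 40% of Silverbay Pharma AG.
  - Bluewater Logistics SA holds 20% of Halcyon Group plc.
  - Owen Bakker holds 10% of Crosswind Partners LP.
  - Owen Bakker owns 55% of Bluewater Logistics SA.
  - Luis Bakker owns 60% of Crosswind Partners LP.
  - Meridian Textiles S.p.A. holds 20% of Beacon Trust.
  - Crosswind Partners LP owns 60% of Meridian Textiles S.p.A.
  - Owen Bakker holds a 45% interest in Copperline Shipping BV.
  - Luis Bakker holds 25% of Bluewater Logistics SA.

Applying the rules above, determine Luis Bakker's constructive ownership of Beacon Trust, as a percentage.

By spousal attribution (R3), Luis Bakker is treated as also owning Owen Bakker's interest in Crosswind Partners LP, giving 60% + 10% = 70%.
By spousal attribution (R3), Luis Bakker is treated as also owning Owen Bakker's interest in Bluewater Logistics SA, giving 25% + 55% = 80%.
By spousal attribution (R3), Luis Bakker is treated as also owning Owen Bakker's interest in Copperline Shipping BV, giving 25% + 45% = 70%.
Chain via Crosswind Partners LP → Meridian Textiles S.p.A. (R1): 70% × 60% × 20% = 8.4% of Beacon Trust.
Chain via Bluewater Logistics SA → Halcyon Group plc (R1): 80% × 20% × 20% = 3.2% of Beacon Trust.
Chain via Copperline Shipping BV → Silverbay Pharma AG (R1): 70% × 40% × 30% = 8.4% of Beacon Trust.
Aggregating (R2): 8.4% + 3.2% + 8.4% = 20%.

20%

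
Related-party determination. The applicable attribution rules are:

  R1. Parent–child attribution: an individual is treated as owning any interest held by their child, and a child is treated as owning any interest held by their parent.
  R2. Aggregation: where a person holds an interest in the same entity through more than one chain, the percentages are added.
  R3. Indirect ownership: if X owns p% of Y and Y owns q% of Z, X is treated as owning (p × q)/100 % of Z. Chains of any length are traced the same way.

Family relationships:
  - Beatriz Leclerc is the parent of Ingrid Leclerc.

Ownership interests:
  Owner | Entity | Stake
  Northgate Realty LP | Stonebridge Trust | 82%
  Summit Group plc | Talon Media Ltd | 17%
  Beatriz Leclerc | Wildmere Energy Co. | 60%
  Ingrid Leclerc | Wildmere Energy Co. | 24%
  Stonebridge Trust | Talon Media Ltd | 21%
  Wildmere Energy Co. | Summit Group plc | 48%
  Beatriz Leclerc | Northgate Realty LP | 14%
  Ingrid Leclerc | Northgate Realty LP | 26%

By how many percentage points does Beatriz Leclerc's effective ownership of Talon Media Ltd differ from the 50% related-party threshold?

By parent–child attribution (R1), Beatriz Leclerc is treated as also owning Ingrid Leclerc's interest in Wildmere Energy Co, giving 60% + 24% = 84%.
By parent–child attribution (R1), Beatriz Leclerc is treated as also owning Ingrid Leclerc's interest in Northgate Realty LP, giving 14% + 26% = 40%.
Chain via Wildmere Energy Co. → Summit Group plc (R3): 84% × 48% × 17% = 6.8544% of Talon Media Ltd.
Chain via Northgate Realty LP → Stonebridge Trust (R3): 40% × 82% × 21% = 6.888% of Talon Media Ltd.
Aggregating (R2): 6.8544% + 6.888% = 13.7424%.
13.7424% falls short of the 50% threshold by 36.2576 percentage points.

36.2576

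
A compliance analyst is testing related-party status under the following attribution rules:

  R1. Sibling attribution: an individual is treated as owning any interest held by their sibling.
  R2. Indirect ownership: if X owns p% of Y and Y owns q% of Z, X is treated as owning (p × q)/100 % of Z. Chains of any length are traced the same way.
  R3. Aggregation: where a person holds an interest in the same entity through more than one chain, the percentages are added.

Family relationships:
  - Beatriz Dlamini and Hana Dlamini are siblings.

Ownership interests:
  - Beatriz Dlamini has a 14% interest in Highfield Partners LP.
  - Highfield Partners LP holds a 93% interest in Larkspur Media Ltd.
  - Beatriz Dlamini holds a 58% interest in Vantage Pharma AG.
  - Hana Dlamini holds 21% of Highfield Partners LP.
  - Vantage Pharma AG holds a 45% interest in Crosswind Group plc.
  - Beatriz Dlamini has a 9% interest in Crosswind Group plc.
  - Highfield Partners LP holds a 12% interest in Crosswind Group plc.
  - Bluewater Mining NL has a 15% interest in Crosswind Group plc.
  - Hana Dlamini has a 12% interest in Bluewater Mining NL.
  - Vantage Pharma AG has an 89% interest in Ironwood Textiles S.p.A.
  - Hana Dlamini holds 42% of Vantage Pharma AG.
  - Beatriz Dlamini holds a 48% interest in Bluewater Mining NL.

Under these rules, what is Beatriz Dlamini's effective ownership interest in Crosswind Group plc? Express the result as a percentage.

By sibling attribution (R1), Beatriz Dlamini is treated as also owning Hana Dlamini's interest in Vantage Pharma AG, giving 58% + 42% = 100%.
By sibling attribution (R1), Beatriz Dlamini is treated as also owning Hana Dlamini's interest in Highfield Partners LP, giving 14% + 21% = 35%.
By sibling attribution (R1), Beatriz Dlamini is treated as also owning Hana Dlamini's interest in Bluewater Mining NL, giving 48% + 12% = 60%.
Chain via Vantage Pharma AG (R2): 100% × 45% = 45% of Crosswind Group plc.
Chain via Highfield Partners LP (R2): 35% × 12% = 4.2% of Crosswind Group plc.
Chain via Bluewater Mining NL (R2): 60% × 15% = 9% of Crosswind Group plc.
Direct interest in Crosswind Group plc: 9%.
Aggregating (R3): 45% + 4.2% + 9% + 9% = 67.2%.

67.2%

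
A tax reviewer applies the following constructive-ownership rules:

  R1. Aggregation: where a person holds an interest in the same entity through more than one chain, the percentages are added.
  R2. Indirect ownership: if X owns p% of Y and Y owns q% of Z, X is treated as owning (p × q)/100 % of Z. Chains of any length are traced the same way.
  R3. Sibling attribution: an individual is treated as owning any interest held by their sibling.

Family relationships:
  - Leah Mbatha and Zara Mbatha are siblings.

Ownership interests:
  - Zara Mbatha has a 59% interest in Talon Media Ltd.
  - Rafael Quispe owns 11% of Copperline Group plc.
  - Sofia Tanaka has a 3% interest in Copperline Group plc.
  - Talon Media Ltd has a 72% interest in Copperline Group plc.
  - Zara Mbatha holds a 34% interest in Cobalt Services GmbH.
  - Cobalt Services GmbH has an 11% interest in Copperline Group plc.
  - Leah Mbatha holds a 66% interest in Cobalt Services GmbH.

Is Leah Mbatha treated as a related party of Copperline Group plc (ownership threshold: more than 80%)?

By sibling attribution (R3), Leah Mbatha is treated as also owning Zara Mbatha's interest in Cobalt Services GmbH, giving 66% + 34% = 100%.
By sibling attribution (R3), Leah Mbatha is treated as owning Zara Mbatha's 59% interest in Talon Media Ltd.
Chain via Cobalt Services GmbH (R2): 100% × 11% = 11% of Copperline Group plc.
Chain via Talon Media Ltd (R2): 59% × 72% = 42.48% of Copperline Group plc.
Aggregating (R1): 11% + 42.48% = 53.48%.
53.48% does not exceed the 80% threshold, so Leah is not a related party to Copperline Group plc.

No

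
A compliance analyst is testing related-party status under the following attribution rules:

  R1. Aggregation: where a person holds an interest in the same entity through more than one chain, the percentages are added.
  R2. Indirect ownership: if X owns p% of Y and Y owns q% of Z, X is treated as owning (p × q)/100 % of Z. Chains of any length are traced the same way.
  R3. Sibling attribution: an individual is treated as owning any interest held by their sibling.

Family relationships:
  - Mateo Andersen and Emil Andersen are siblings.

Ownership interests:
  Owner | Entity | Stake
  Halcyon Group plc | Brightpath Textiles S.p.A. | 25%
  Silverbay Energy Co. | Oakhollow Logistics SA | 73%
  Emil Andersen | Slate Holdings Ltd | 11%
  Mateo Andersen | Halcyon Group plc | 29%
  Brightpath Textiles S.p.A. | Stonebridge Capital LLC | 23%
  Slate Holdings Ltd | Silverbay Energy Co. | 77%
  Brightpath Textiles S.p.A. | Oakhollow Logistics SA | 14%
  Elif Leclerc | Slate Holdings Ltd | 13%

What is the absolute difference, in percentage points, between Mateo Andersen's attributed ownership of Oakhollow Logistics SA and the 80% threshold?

By sibling attribution (R3), Mateo Andersen is treated as owning Emil Andersen's 11% interest in Slate Holdings Ltd.
Chain via Halcyon Group plc → Brightpath Textiles S.p.A. (R2): 29% × 25% × 14% = 1.015% of Oakhollow Logistics SA.
Chain via Slate Holdings Ltd → Silverbay Energy Co. (R2): 11% × 77% × 73% = 6.1831% of Oakhollow Logistics SA.
Aggregating (R1): 1.015% + 6.1831% = 7.1981%.
7.1981% falls short of the 80% threshold by 72.8019 percentage points.

72.8019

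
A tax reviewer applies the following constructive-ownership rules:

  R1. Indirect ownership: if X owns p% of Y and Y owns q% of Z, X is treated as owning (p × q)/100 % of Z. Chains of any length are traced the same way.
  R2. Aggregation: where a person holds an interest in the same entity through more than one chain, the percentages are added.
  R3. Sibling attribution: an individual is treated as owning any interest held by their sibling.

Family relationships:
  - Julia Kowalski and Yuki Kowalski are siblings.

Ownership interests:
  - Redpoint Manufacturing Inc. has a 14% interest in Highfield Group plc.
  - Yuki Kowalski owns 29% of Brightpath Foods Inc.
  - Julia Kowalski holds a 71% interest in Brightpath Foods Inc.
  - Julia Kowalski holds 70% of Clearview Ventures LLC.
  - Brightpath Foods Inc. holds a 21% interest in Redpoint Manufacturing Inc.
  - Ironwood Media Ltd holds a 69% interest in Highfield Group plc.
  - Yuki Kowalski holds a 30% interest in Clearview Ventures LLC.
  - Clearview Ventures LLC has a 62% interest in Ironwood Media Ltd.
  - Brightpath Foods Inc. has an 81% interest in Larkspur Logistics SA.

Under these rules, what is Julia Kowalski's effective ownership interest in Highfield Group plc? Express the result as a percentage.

45.72%

By sibling attribution (R3), Julia Kowalski is treated as also owning Yuki Kowalski's interest in Brightpath Foods Inc, giving 71% + 29% = 100%.
By sibling attribution (R3), Julia Kowalski is treated as also owning Yuki Kowalski's interest in Clearview Ventures LLC, giving 70% + 30% = 100%.
Chain via Brightpath Foods Inc. → Redpoint Manufacturing Inc. (R1): 100% × 21% × 14% = 2.94% of Highfield Group plc.
Chain via Clearview Ventures LLC → Ironwood Media Ltd (R1): 100% × 62% × 69% = 42.78% of Highfield Group plc.
Aggregating (R2): 2.94% + 42.78% = 45.72%.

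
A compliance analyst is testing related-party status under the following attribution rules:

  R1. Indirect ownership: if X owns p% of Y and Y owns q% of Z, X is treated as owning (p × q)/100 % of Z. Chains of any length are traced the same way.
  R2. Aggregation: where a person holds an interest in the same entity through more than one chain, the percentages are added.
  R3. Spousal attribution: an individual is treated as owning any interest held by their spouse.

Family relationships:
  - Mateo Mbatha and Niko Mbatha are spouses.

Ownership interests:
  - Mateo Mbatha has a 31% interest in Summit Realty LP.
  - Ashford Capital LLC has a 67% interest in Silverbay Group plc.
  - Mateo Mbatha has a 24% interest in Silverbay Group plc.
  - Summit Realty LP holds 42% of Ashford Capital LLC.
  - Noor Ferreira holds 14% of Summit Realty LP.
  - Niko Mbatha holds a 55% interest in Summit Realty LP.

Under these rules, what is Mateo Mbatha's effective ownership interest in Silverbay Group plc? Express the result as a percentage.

48.2004%

By spousal attribution (R3), Mateo Mbatha is treated as also owning Niko Mbatha's interest in Summit Realty LP, giving 31% + 55% = 86%.
Chain via Summit Realty LP → Ashford Capital LLC (R1): 86% × 42% × 67% = 24.2004% of Silverbay Group plc.
Direct interest in Silverbay Group plc: 24%.
Aggregating (R2): 24.2004% + 24% = 48.2004%.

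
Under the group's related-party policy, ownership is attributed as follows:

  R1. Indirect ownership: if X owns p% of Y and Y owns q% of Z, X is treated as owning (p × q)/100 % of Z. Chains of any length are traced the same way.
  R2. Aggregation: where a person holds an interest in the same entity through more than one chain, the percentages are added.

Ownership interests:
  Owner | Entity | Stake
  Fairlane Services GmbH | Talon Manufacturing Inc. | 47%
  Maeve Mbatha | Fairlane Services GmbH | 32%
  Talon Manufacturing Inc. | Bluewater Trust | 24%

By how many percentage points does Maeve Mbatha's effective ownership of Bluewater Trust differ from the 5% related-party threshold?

Chain via Fairlane Services GmbH → Talon Manufacturing Inc. (R1): 32% × 47% × 24% = 3.6096% of Bluewater Trust.
3.6096% falls short of the 5% threshold by 1.3904 percentage points.

1.3904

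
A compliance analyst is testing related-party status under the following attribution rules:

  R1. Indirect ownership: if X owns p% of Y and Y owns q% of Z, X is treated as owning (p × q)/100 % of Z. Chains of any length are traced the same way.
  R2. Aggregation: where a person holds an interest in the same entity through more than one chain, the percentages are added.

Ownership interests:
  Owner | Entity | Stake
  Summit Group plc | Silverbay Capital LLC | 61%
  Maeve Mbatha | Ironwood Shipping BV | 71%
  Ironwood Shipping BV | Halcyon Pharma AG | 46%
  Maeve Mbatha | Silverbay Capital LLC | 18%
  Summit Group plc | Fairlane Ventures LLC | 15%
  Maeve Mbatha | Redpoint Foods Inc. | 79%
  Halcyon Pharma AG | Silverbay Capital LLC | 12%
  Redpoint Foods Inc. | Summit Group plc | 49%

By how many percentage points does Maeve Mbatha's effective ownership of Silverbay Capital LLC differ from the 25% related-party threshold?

20.5323

Chain via Ironwood Shipping BV → Halcyon Pharma AG (R1): 71% × 46% × 12% = 3.9192% of Silverbay Capital LLC.
Chain via Redpoint Foods Inc. → Summit Group plc (R1): 79% × 49% × 61% = 23.6131% of Silverbay Capital LLC.
Direct interest in Silverbay Capital LLC: 18%.
Aggregating (R2): 3.9192% + 23.6131% + 18% = 45.5323%.
45.5323% exceeds the 25% threshold by 20.5323 percentage points.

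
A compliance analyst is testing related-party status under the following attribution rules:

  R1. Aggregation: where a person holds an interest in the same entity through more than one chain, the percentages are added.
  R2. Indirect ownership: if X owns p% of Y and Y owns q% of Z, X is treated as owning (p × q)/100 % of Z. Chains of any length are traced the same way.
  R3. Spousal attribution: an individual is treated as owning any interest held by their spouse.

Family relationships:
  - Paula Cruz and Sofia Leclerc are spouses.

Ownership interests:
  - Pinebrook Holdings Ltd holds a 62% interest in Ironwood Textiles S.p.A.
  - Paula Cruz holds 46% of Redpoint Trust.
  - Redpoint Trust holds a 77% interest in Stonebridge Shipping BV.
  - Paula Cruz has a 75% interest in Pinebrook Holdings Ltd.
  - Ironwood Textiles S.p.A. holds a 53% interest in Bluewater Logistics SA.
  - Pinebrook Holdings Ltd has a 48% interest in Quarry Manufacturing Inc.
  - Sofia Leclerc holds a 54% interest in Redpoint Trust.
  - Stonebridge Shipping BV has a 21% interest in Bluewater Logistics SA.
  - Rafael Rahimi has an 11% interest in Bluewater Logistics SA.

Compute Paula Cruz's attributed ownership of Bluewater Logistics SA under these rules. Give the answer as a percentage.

40.815%

By spousal attribution (R3), Paula Cruz is treated as also owning Sofia Leclerc's interest in Redpoint Trust, giving 46% + 54% = 100%.
Chain via Redpoint Trust → Stonebridge Shipping BV (R2): 100% × 77% × 21% = 16.17% of Bluewater Logistics SA.
Chain via Pinebrook Holdings Ltd → Ironwood Textiles S.p.A. (R2): 75% × 62% × 53% = 24.645% of Bluewater Logistics SA.
Aggregating (R1): 16.17% + 24.645% = 40.815%.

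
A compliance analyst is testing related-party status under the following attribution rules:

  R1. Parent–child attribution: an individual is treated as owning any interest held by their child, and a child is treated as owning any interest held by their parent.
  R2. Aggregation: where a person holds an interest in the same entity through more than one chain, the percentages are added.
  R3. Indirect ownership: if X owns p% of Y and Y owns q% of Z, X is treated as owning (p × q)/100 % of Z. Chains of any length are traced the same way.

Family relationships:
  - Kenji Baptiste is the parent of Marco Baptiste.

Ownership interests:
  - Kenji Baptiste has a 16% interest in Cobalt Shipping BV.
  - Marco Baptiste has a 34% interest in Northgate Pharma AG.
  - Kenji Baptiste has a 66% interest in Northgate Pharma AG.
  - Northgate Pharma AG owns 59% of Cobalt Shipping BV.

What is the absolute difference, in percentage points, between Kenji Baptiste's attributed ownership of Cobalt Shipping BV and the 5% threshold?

By parent–child attribution (R1), Kenji Baptiste is treated as also owning Marco Baptiste's interest in Northgate Pharma AG, giving 66% + 34% = 100%.
Chain via Northgate Pharma AG (R3): 100% × 59% = 59% of Cobalt Shipping BV.
Direct interest in Cobalt Shipping BV: 16%.
Aggregating (R2): 59% + 16% = 75%.
75% exceeds the 5% threshold by 70 percentage points.

70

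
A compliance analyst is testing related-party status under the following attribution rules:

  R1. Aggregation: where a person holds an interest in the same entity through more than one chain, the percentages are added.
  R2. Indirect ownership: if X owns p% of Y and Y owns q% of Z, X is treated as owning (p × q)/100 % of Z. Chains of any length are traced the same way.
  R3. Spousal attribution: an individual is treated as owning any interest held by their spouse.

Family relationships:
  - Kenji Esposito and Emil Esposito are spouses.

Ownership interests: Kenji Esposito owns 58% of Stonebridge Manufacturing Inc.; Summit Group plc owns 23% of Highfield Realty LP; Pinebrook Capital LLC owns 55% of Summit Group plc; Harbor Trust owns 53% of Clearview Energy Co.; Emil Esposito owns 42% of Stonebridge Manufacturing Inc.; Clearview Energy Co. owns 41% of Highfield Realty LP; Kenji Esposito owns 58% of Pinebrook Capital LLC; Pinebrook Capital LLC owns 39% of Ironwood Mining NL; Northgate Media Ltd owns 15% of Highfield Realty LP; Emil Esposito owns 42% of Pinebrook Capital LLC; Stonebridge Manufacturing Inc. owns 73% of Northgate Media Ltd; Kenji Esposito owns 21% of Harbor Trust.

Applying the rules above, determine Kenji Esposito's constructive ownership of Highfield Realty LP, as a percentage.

28.1633%

By spousal attribution (R3), Kenji Esposito is treated as also owning Emil Esposito's interest in Pinebrook Capital LLC, giving 58% + 42% = 100%.
By spousal attribution (R3), Kenji Esposito is treated as also owning Emil Esposito's interest in Stonebridge Manufacturing Inc, giving 58% + 42% = 100%.
Chain via Harbor Trust → Clearview Energy Co. (R2): 21% × 53% × 41% = 4.5633% of Highfield Realty LP.
Chain via Pinebrook Capital LLC → Summit Group plc (R2): 100% × 55% × 23% = 12.65% of Highfield Realty LP.
Chain via Stonebridge Manufacturing Inc. → Northgate Media Ltd (R2): 100% × 73% × 15% = 10.95% of Highfield Realty LP.
Aggregating (R1): 4.5633% + 12.65% + 10.95% = 28.1633%.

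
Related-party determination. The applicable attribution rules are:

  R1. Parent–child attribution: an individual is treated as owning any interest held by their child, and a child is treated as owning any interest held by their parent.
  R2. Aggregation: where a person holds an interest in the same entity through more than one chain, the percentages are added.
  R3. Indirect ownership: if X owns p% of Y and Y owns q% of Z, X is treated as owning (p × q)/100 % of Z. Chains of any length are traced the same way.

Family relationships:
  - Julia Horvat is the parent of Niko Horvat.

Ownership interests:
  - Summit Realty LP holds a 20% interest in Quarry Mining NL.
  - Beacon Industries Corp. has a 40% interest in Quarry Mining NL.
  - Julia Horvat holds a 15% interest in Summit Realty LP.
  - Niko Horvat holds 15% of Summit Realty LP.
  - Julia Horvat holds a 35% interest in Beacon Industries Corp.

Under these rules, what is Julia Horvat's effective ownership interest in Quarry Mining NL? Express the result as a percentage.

By parent–child attribution (R1), Julia Horvat is treated as also owning Niko Horvat's interest in Summit Realty LP, giving 15% + 15% = 30%.
Chain via Beacon Industries Corp. (R3): 35% × 40% = 14% of Quarry Mining NL.
Chain via Summit Realty LP (R3): 30% × 20% = 6% of Quarry Mining NL.
Aggregating (R2): 14% + 6% = 20%.

20%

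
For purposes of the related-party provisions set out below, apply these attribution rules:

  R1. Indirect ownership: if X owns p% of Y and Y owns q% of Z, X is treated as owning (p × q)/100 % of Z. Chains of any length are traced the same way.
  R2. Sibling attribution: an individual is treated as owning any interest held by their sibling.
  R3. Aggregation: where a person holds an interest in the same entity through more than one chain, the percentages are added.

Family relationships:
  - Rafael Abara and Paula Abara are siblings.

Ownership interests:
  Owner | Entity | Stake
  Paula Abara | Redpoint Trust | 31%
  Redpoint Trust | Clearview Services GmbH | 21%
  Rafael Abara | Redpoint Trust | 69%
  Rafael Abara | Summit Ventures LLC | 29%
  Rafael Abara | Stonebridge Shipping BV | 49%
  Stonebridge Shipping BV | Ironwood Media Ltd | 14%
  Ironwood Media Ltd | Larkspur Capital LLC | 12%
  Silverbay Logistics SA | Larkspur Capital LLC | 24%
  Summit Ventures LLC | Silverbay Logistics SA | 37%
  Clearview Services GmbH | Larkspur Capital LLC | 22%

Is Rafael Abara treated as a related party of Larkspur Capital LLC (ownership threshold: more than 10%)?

No

By sibling attribution (R2), Rafael Abara is treated as also owning Paula Abara's interest in Redpoint Trust, giving 69% + 31% = 100%.
Chain via Summit Ventures LLC → Silverbay Logistics SA (R1): 29% × 37% × 24% = 2.5752% of Larkspur Capital LLC.
Chain via Stonebridge Shipping BV → Ironwood Media Ltd (R1): 49% × 14% × 12% = 0.8232% of Larkspur Capital LLC.
Chain via Redpoint Trust → Clearview Services GmbH (R1): 100% × 21% × 22% = 4.62% of Larkspur Capital LLC.
Aggregating (R3): 2.5752% + 0.8232% + 4.62% = 8.0184%.
8.0184% does not exceed the 10% threshold, so Rafael is not a related party to Larkspur Capital LLC.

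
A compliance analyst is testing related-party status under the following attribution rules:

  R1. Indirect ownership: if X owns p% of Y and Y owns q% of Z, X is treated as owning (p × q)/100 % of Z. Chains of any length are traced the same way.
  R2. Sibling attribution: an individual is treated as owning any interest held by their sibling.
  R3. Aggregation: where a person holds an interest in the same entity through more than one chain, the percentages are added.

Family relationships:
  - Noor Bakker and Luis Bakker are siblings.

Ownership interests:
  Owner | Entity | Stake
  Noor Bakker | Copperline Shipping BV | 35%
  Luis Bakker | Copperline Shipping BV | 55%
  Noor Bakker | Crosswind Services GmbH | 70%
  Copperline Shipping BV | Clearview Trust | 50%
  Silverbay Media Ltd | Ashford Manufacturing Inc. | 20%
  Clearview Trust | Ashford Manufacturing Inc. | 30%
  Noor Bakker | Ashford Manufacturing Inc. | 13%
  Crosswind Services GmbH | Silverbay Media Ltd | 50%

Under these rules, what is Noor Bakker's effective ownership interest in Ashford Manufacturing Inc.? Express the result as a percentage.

By sibling attribution (R2), Noor Bakker is treated as also owning Luis Bakker's interest in Copperline Shipping BV, giving 35% + 55% = 90%.
Chain via Crosswind Services GmbH → Silverbay Media Ltd (R1): 70% × 50% × 20% = 7% of Ashford Manufacturing Inc.
Chain via Copperline Shipping BV → Clearview Trust (R1): 90% × 50% × 30% = 13.5% of Ashford Manufacturing Inc.
Direct interest in Ashford Manufacturing Inc: 13%.
Aggregating (R3): 7% + 13.5% + 13% = 33.5%.

33.5%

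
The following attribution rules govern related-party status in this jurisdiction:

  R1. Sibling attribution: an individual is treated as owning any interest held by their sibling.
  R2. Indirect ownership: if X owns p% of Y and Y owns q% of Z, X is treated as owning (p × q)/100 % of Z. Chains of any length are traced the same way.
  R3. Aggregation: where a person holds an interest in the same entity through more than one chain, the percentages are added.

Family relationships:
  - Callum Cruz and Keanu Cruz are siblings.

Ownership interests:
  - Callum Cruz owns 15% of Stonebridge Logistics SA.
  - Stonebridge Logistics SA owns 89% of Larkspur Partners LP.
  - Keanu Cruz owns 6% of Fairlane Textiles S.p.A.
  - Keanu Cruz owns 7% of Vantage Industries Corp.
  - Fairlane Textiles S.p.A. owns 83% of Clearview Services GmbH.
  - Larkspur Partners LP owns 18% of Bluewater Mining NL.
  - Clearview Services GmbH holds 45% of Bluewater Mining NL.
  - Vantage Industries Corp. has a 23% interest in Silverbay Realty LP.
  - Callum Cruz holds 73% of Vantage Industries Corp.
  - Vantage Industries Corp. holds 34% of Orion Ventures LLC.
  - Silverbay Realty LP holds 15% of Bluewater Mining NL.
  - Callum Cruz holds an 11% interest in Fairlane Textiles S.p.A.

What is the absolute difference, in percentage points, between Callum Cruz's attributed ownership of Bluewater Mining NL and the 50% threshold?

38.4875

By sibling attribution (R1), Callum Cruz is treated as also owning Keanu Cruz's interest in Fairlane Textiles S.p.A, giving 11% + 6% = 17%.
By sibling attribution (R1), Callum Cruz is treated as also owning Keanu Cruz's interest in Vantage Industries Corp, giving 73% + 7% = 80%.
Chain via Stonebridge Logistics SA → Larkspur Partners LP (R2): 15% × 89% × 18% = 2.403% of Bluewater Mining NL.
Chain via Fairlane Textiles S.p.A. → Clearview Services GmbH (R2): 17% × 83% × 45% = 6.3495% of Bluewater Mining NL.
Chain via Vantage Industries Corp. → Silverbay Realty LP (R2): 80% × 23% × 15% = 2.76% of Bluewater Mining NL.
Aggregating (R3): 2.403% + 6.3495% + 2.76% = 11.5125%.
11.5125% falls short of the 50% threshold by 38.4875 percentage points.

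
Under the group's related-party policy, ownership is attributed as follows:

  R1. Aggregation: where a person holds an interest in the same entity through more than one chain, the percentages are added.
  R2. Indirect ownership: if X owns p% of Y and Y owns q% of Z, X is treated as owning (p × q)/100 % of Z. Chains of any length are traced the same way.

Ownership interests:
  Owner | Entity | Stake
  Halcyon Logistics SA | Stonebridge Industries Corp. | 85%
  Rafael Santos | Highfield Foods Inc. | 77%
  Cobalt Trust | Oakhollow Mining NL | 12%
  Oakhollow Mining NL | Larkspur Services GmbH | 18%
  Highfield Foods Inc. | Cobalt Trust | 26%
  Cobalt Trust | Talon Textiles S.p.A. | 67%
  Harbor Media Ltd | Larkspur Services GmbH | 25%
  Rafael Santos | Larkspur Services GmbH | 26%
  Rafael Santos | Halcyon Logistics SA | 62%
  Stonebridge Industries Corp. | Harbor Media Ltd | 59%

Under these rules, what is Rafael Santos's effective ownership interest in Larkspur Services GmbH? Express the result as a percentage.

Chain via Halcyon Logistics SA → Stonebridge Industries Corp. → Harbor Media Ltd (R2): 62% × 85% × 59% × 25% = 7.77325% of Larkspur Services GmbH.
Chain via Highfield Foods Inc. → Cobalt Trust → Oakhollow Mining NL (R2): 77% × 26% × 12% × 18% = 0.432432% of Larkspur Services GmbH.
Direct interest in Larkspur Services GmbH: 26%.
Aggregating (R1): 7.77325% + 0.432432% + 26% = 34.205682%.

34.205682%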